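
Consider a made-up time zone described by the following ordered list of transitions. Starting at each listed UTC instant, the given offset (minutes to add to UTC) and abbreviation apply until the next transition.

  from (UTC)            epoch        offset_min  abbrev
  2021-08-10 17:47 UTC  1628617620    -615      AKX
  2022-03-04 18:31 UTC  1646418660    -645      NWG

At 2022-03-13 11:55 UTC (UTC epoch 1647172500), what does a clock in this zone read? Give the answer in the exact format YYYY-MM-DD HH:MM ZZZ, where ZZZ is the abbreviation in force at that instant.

2022-03-13 01:10 NWG

Query: 2022-03-13 11:55 UTC
Rule 2/2 (NWG, -10:45): 2022-03-04 18:31 UTC ≤ query < +∞
11·60 + 55 - 645 = 70 min
70 = 0·1440 + 70; 70 = 1·60 + 10 → 01:10, same day
→ 2022-03-13 01:10 NWG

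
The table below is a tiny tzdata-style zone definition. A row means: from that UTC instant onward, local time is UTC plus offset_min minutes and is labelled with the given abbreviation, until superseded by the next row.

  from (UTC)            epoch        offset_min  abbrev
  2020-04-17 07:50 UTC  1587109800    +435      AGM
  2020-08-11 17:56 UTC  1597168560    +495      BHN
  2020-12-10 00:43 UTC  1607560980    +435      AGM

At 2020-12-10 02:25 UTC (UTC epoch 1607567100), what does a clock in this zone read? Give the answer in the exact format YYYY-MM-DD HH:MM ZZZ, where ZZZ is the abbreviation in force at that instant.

2020-12-10 09:40 AGM

Query: 2020-12-10 02:25 UTC
Rule 3/3 (AGM, +07:15): 2020-12-10 00:43 UTC ≤ query < +∞
2·60 + 25 + 435 = 580 min
580 = 0·1440 + 580; 580 = 9·60 + 40 → 09:40, same day
→ 2020-12-10 09:40 AGM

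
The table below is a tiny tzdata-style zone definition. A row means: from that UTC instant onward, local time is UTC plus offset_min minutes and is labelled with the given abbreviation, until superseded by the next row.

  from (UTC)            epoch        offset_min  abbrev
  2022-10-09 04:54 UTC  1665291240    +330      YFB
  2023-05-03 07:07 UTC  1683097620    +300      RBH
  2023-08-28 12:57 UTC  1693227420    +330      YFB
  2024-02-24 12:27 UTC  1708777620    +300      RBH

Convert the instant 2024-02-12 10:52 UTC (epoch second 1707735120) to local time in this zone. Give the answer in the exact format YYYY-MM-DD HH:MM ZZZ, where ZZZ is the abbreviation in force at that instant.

Query: 2024-02-12 10:52 UTC
Rule 3/4 (YFB, +05:30): 2023-08-28 12:57 UTC ≤ query < 2024-02-24 12:27 UTC
10·60 + 52 + 330 = 982 min
982 = 0·1440 + 982; 982 = 16·60 + 22 → 16:22, same day
→ 2024-02-12 16:22 YFB

2024-02-12 16:22 YFB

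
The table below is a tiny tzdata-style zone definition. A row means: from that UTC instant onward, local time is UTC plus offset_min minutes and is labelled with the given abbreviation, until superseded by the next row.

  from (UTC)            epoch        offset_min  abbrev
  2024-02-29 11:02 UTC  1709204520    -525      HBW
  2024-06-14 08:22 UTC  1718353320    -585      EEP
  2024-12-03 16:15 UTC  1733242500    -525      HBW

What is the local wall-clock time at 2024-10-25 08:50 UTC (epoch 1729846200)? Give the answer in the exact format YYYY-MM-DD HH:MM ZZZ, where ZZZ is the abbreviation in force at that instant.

2024-10-24 23:05 EEP

Query: 2024-10-25 08:50 UTC
Rule 2/3 (EEP, -09:45): 2024-06-14 08:22 UTC ≤ query < 2024-12-03 16:15 UTC
8·60 + 50 - 585 = -55 min
-55 = -1·1440 + 1385; 1385 = 23·60 + 5 → 23:05, 2024-10-25 - 1 day = 2024-10-24
→ 2024-10-24 23:05 EEP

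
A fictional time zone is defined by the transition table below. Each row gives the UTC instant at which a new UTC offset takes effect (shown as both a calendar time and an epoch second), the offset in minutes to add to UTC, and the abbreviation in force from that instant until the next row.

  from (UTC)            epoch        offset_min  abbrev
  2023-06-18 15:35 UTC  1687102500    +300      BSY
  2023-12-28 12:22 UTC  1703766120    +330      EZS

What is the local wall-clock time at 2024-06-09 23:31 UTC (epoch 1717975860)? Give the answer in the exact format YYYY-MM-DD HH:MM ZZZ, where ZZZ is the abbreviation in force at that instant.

2024-06-10 05:01 EZS

Query: 2024-06-09 23:31 UTC
Rule 2/2 (EZS, +05:30): 2023-12-28 12:22 UTC ≤ query < +∞
23·60 + 31 + 330 = 1741 min
1741 = 1·1440 + 301; 301 = 5·60 + 1 → 05:01, 2024-06-09 + 1 day = 2024-06-10
→ 2024-06-10 05:01 EZS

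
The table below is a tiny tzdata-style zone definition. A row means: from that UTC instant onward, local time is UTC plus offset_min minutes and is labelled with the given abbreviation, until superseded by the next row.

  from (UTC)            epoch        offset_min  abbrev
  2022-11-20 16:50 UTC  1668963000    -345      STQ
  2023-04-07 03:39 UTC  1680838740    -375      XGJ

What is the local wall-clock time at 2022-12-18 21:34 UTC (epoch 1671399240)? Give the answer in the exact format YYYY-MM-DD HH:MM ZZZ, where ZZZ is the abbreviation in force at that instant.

2022-12-18 15:49 STQ

Query: 2022-12-18 21:34 UTC
Rule 1/2 (STQ, -05:45): 2022-11-20 16:50 UTC ≤ query < 2023-04-07 03:39 UTC
21·60 + 34 - 345 = 949 min
949 = 0·1440 + 949; 949 = 15·60 + 49 → 15:49, same day
→ 2022-12-18 15:49 STQ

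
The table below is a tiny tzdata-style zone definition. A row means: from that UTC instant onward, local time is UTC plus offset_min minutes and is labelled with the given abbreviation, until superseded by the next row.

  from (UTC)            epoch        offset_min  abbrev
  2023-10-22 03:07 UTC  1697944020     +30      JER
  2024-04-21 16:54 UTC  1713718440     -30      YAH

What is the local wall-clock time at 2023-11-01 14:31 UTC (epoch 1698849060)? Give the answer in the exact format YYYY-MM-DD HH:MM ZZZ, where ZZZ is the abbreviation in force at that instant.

Query: 2023-11-01 14:31 UTC
Rule 1/2 (JER, +00:30): 2023-10-22 03:07 UTC ≤ query < 2024-04-21 16:54 UTC
14·60 + 31 + 30 = 901 min
901 = 0·1440 + 901; 901 = 15·60 + 1 → 15:01, same day
→ 2023-11-01 15:01 JER

2023-11-01 15:01 JER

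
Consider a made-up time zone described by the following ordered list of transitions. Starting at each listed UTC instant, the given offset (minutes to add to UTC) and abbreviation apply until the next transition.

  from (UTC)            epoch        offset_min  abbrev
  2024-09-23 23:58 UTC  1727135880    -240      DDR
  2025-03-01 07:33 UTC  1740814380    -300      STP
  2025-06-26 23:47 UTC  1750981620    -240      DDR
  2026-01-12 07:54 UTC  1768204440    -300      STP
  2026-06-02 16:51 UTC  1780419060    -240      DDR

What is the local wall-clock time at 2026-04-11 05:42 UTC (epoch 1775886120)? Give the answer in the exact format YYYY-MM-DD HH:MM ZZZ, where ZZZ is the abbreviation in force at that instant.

2026-04-11 00:42 STP

Query: 2026-04-11 05:42 UTC
Rule 4/5 (STP, -05:00): 2026-01-12 07:54 UTC ≤ query < 2026-06-02 16:51 UTC
5·60 + 42 - 300 = 42 min
42 = 0·1440 + 42; 42 = 0·60 + 42 → 00:42, same day
→ 2026-04-11 00:42 STP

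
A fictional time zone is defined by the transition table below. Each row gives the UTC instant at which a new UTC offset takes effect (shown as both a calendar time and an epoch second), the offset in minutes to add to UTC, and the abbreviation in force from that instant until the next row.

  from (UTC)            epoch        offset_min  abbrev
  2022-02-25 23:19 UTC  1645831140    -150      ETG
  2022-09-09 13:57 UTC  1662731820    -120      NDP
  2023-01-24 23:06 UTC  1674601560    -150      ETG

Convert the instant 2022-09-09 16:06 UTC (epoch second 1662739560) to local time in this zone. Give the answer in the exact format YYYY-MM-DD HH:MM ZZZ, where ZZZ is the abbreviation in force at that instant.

2022-09-09 14:06 NDP

Query: 2022-09-09 16:06 UTC
Rule 2/3 (NDP, -02:00): 2022-09-09 13:57 UTC ≤ query < 2023-01-24 23:06 UTC
16·60 + 6 - 120 = 846 min
846 = 0·1440 + 846; 846 = 14·60 + 6 → 14:06, same day
→ 2022-09-09 14:06 NDP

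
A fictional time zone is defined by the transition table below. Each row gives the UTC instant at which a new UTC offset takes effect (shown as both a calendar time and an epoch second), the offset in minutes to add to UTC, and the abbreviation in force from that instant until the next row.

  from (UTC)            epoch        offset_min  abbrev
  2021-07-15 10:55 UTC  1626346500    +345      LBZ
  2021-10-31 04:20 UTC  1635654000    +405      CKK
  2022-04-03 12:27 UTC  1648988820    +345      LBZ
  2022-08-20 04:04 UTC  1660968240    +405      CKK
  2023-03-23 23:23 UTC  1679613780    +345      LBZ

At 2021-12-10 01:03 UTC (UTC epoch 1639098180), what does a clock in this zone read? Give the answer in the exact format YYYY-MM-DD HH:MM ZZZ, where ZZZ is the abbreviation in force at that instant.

Query: 2021-12-10 01:03 UTC
Rule 2/5 (CKK, +06:45): 2021-10-31 04:20 UTC ≤ query < 2022-04-03 12:27 UTC
1·60 + 3 + 405 = 468 min
468 = 0·1440 + 468; 468 = 7·60 + 48 → 07:48, same day
→ 2021-12-10 07:48 CKK

2021-12-10 07:48 CKK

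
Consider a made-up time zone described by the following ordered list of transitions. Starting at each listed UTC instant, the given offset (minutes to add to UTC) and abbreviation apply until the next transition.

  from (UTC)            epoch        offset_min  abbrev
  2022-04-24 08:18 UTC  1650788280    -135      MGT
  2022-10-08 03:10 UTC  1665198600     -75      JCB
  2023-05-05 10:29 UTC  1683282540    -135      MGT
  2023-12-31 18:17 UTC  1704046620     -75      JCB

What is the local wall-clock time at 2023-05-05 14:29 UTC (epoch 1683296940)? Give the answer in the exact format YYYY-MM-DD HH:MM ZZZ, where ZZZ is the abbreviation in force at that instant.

Query: 2023-05-05 14:29 UTC
Rule 3/4 (MGT, -02:15): 2023-05-05 10:29 UTC ≤ query < 2023-12-31 18:17 UTC
14·60 + 29 - 135 = 734 min
734 = 0·1440 + 734; 734 = 12·60 + 14 → 12:14, same day
→ 2023-05-05 12:14 MGT

2023-05-05 12:14 MGT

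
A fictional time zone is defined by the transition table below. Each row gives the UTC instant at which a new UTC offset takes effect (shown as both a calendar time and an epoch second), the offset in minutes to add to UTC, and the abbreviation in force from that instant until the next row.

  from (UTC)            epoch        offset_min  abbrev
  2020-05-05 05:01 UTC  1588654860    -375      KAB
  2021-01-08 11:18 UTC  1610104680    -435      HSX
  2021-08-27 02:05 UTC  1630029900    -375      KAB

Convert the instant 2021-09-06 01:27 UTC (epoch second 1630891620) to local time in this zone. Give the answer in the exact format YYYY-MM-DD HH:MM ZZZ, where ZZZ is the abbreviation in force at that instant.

Query: 2021-09-06 01:27 UTC
Rule 3/3 (KAB, -06:15): 2021-08-27 02:05 UTC ≤ query < +∞
1·60 + 27 - 375 = -288 min
-288 = -1·1440 + 1152; 1152 = 19·60 + 12 → 19:12, 2021-09-06 - 1 day = 2021-09-05
→ 2021-09-05 19:12 KAB

2021-09-05 19:12 KAB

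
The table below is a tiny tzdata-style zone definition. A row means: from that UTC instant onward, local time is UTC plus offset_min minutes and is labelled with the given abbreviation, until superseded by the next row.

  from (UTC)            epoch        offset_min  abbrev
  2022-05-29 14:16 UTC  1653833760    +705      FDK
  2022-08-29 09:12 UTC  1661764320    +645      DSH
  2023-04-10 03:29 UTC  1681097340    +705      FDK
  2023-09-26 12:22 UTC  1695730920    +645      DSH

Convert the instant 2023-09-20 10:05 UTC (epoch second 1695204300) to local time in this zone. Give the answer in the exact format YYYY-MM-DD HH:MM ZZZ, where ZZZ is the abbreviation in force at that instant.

2023-09-20 21:50 FDK

Query: 2023-09-20 10:05 UTC
Rule 3/4 (FDK, +11:45): 2023-04-10 03:29 UTC ≤ query < 2023-09-26 12:22 UTC
10·60 + 5 + 705 = 1310 min
1310 = 0·1440 + 1310; 1310 = 21·60 + 50 → 21:50, same day
→ 2023-09-20 21:50 FDK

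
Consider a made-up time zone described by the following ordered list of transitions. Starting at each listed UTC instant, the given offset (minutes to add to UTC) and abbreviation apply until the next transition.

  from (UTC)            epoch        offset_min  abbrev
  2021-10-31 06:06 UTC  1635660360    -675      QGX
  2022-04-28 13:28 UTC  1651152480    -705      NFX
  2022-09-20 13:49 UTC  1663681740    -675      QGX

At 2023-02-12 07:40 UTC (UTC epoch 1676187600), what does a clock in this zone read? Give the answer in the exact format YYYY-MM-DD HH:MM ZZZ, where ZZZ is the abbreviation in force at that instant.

2023-02-11 20:25 QGX

Query: 2023-02-12 07:40 UTC
Rule 3/3 (QGX, -11:15): 2022-09-20 13:49 UTC ≤ query < +∞
7·60 + 40 - 675 = -215 min
-215 = -1·1440 + 1225; 1225 = 20·60 + 25 → 20:25, 2023-02-12 - 1 day = 2023-02-11
→ 2023-02-11 20:25 QGX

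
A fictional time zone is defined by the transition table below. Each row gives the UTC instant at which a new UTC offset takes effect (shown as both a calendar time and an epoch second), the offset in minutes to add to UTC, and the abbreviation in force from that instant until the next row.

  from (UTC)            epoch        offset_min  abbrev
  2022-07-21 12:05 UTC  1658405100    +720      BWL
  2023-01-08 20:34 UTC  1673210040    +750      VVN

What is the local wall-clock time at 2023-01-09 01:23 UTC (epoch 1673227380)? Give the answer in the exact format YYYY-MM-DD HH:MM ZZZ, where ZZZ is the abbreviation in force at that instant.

2023-01-09 13:53 VVN

Query: 2023-01-09 01:23 UTC
Rule 2/2 (VVN, +12:30): 2023-01-08 20:34 UTC ≤ query < +∞
1·60 + 23 + 750 = 833 min
833 = 0·1440 + 833; 833 = 13·60 + 53 → 13:53, same day
→ 2023-01-09 13:53 VVN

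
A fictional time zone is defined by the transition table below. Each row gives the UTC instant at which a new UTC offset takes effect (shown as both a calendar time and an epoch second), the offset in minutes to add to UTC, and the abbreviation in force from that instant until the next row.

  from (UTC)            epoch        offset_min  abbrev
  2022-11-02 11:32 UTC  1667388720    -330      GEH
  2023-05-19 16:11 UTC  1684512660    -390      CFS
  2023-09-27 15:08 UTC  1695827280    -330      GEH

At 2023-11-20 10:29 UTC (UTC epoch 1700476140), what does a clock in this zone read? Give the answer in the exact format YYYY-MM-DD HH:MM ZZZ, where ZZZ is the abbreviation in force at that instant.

2023-11-20 04:59 GEH

Query: 2023-11-20 10:29 UTC
Rule 3/3 (GEH, -05:30): 2023-09-27 15:08 UTC ≤ query < +∞
10·60 + 29 - 330 = 299 min
299 = 0·1440 + 299; 299 = 4·60 + 59 → 04:59, same day
→ 2023-11-20 04:59 GEH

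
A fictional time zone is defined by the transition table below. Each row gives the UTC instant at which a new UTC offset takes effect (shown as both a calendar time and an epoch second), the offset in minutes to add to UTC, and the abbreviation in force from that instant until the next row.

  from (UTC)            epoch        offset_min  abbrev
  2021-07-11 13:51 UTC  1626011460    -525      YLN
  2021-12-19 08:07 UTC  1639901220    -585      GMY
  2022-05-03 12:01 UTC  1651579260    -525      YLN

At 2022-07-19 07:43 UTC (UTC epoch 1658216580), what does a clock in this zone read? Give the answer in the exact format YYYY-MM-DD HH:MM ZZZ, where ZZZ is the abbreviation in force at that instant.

2022-07-18 22:58 YLN

Query: 2022-07-19 07:43 UTC
Rule 3/3 (YLN, -08:45): 2022-05-03 12:01 UTC ≤ query < +∞
7·60 + 43 - 525 = -62 min
-62 = -1·1440 + 1378; 1378 = 22·60 + 58 → 22:58, 2022-07-19 - 1 day = 2022-07-18
→ 2022-07-18 22:58 YLN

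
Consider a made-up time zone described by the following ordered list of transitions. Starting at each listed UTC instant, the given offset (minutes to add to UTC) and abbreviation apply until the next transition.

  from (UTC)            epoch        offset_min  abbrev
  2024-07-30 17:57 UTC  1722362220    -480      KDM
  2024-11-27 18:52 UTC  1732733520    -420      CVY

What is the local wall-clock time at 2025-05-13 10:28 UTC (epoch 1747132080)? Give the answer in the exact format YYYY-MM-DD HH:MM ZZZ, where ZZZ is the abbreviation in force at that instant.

2025-05-13 03:28 CVY

Query: 2025-05-13 10:28 UTC
Rule 2/2 (CVY, -07:00): 2024-11-27 18:52 UTC ≤ query < +∞
10·60 + 28 - 420 = 208 min
208 = 0·1440 + 208; 208 = 3·60 + 28 → 03:28, same day
→ 2025-05-13 03:28 CVY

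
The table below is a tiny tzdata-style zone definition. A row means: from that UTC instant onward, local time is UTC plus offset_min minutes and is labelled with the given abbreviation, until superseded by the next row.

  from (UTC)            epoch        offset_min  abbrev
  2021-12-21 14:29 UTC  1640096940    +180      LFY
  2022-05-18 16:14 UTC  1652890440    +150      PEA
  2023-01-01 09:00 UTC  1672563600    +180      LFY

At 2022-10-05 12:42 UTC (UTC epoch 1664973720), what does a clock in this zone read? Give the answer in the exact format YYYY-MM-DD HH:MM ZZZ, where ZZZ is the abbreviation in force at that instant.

Query: 2022-10-05 12:42 UTC
Rule 2/3 (PEA, +02:30): 2022-05-18 16:14 UTC ≤ query < 2023-01-01 09:00 UTC
12·60 + 42 + 150 = 912 min
912 = 0·1440 + 912; 912 = 15·60 + 12 → 15:12, same day
→ 2022-10-05 15:12 PEA

2022-10-05 15:12 PEA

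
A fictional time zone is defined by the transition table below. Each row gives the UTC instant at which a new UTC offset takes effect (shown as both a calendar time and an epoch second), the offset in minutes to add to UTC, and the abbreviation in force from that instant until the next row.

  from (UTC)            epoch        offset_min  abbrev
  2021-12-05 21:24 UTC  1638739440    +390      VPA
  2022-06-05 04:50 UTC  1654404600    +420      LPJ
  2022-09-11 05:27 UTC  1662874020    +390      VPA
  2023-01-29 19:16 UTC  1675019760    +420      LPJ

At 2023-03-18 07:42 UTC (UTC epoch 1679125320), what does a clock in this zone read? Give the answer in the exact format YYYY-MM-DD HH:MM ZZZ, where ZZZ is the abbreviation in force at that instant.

2023-03-18 14:42 LPJ

Query: 2023-03-18 07:42 UTC
Rule 4/4 (LPJ, +07:00): 2023-01-29 19:16 UTC ≤ query < +∞
7·60 + 42 + 420 = 882 min
882 = 0·1440 + 882; 882 = 14·60 + 42 → 14:42, same day
→ 2023-03-18 14:42 LPJ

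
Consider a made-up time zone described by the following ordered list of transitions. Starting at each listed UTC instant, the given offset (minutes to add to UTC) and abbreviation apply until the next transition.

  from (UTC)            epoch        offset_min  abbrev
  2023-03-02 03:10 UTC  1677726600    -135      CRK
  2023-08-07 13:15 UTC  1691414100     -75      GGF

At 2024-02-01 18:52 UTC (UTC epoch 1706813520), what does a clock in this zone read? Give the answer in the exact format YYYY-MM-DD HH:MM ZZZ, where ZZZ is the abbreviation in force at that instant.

Query: 2024-02-01 18:52 UTC
Rule 2/2 (GGF, -01:15): 2023-08-07 13:15 UTC ≤ query < +∞
18·60 + 52 - 75 = 1057 min
1057 = 0·1440 + 1057; 1057 = 17·60 + 37 → 17:37, same day
→ 2024-02-01 17:37 GGF

2024-02-01 17:37 GGF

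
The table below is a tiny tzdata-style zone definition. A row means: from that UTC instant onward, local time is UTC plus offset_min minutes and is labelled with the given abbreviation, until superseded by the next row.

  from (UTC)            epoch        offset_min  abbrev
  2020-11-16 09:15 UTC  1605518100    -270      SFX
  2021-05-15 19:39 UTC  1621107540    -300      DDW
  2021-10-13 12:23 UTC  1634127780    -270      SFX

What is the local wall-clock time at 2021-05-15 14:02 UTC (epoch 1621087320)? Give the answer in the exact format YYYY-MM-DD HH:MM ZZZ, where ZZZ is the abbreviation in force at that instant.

2021-05-15 09:32 SFX

Query: 2021-05-15 14:02 UTC
Rule 1/3 (SFX, -04:30): 2020-11-16 09:15 UTC ≤ query < 2021-05-15 19:39 UTC
14·60 + 2 - 270 = 572 min
572 = 0·1440 + 572; 572 = 9·60 + 32 → 09:32, same day
→ 2021-05-15 09:32 SFX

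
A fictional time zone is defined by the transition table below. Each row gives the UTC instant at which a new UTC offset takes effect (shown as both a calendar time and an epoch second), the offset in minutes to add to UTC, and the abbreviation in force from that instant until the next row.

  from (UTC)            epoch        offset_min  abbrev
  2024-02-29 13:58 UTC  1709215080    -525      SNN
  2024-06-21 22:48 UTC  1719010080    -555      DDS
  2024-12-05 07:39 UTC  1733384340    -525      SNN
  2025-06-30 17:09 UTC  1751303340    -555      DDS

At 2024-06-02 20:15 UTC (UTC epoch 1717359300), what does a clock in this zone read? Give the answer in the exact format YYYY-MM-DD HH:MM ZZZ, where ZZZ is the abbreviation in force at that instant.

Query: 2024-06-02 20:15 UTC
Rule 1/4 (SNN, -08:45): 2024-02-29 13:58 UTC ≤ query < 2024-06-21 22:48 UTC
20·60 + 15 - 525 = 690 min
690 = 0·1440 + 690; 690 = 11·60 + 30 → 11:30, same day
→ 2024-06-02 11:30 SNN

2024-06-02 11:30 SNN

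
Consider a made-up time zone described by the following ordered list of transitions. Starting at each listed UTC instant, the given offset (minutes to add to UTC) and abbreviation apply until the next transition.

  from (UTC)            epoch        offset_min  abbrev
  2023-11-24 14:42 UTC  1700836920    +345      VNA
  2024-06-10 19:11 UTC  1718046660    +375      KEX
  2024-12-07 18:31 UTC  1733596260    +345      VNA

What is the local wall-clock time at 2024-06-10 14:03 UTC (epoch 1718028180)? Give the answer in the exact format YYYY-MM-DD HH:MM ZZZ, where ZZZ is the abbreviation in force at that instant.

2024-06-10 19:48 VNA

Query: 2024-06-10 14:03 UTC
Rule 1/3 (VNA, +05:45): 2023-11-24 14:42 UTC ≤ query < 2024-06-10 19:11 UTC
14·60 + 3 + 345 = 1188 min
1188 = 0·1440 + 1188; 1188 = 19·60 + 48 → 19:48, same day
→ 2024-06-10 19:48 VNA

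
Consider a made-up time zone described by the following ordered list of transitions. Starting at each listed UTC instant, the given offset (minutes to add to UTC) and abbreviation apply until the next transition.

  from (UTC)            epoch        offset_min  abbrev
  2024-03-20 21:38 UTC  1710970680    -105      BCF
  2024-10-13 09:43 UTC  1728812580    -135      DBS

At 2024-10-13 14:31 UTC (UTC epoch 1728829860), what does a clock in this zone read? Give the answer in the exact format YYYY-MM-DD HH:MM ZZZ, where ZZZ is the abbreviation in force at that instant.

2024-10-13 12:16 DBS

Query: 2024-10-13 14:31 UTC
Rule 2/2 (DBS, -02:15): 2024-10-13 09:43 UTC ≤ query < +∞
14·60 + 31 - 135 = 736 min
736 = 0·1440 + 736; 736 = 12·60 + 16 → 12:16, same day
→ 2024-10-13 12:16 DBS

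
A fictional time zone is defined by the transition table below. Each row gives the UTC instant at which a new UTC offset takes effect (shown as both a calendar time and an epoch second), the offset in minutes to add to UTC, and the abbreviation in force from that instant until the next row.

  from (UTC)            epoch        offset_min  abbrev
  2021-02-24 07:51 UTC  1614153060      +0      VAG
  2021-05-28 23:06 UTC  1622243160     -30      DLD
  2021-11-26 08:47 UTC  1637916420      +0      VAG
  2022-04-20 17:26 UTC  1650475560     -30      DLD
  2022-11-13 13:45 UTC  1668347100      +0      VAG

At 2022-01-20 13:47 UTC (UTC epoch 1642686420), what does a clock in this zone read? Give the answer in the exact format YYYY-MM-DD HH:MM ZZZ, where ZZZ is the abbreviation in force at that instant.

2022-01-20 13:47 VAG

Query: 2022-01-20 13:47 UTC
Rule 3/5 (VAG, +00:00): 2021-11-26 08:47 UTC ≤ query < 2022-04-20 17:26 UTC
13·60 + 47 + 0 = 827 min
827 = 0·1440 + 827; 827 = 13·60 + 47 → 13:47, same day
→ 2022-01-20 13:47 VAG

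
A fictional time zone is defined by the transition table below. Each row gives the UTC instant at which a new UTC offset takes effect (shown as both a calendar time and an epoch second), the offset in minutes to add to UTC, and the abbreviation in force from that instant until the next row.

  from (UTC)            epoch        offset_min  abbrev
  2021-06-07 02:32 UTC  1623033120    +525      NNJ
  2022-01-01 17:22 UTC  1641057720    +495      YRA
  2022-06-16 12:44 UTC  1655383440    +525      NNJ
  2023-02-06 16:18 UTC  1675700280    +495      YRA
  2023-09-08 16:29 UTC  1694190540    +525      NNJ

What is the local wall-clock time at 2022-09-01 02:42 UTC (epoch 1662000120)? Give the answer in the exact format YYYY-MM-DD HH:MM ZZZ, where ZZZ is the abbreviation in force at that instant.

2022-09-01 11:27 NNJ

Query: 2022-09-01 02:42 UTC
Rule 3/5 (NNJ, +08:45): 2022-06-16 12:44 UTC ≤ query < 2023-02-06 16:18 UTC
2·60 + 42 + 525 = 687 min
687 = 0·1440 + 687; 687 = 11·60 + 27 → 11:27, same day
→ 2022-09-01 11:27 NNJ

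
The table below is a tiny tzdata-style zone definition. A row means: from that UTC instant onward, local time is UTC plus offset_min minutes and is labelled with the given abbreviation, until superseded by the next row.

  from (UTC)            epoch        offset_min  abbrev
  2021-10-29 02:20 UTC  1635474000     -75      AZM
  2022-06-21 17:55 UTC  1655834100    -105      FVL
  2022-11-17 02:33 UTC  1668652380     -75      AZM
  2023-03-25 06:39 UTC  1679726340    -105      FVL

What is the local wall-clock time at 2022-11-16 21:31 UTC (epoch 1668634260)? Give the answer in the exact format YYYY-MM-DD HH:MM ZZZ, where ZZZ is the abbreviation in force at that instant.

2022-11-16 19:46 FVL

Query: 2022-11-16 21:31 UTC
Rule 2/4 (FVL, -01:45): 2022-06-21 17:55 UTC ≤ query < 2022-11-17 02:33 UTC
21·60 + 31 - 105 = 1186 min
1186 = 0·1440 + 1186; 1186 = 19·60 + 46 → 19:46, same day
→ 2022-11-16 19:46 FVL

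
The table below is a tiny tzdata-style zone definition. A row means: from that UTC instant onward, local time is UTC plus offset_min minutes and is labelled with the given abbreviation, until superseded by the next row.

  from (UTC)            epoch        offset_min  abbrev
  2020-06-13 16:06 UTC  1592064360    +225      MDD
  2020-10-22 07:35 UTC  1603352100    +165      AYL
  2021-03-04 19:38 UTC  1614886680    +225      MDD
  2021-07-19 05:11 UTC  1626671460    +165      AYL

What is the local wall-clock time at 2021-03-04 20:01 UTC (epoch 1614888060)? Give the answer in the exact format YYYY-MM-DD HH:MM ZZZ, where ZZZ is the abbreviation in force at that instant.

Query: 2021-03-04 20:01 UTC
Rule 3/4 (MDD, +03:45): 2021-03-04 19:38 UTC ≤ query < 2021-07-19 05:11 UTC
20·60 + 1 + 225 = 1426 min
1426 = 0·1440 + 1426; 1426 = 23·60 + 46 → 23:46, same day
→ 2021-03-04 23:46 MDD

2021-03-04 23:46 MDD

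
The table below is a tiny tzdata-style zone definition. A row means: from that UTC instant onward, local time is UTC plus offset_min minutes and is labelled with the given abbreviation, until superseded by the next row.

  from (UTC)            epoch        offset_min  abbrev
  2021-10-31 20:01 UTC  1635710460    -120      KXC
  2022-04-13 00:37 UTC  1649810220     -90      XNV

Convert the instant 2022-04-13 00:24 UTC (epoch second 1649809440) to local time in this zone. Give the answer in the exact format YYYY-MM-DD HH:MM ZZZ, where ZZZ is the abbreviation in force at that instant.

2022-04-12 22:24 KXC

Query: 2022-04-13 00:24 UTC
Rule 1/2 (KXC, -02:00): 2021-10-31 20:01 UTC ≤ query < 2022-04-13 00:37 UTC
0·60 + 24 - 120 = -96 min
-96 = -1·1440 + 1344; 1344 = 22·60 + 24 → 22:24, 2022-04-13 - 1 day = 2022-04-12
→ 2022-04-12 22:24 KXC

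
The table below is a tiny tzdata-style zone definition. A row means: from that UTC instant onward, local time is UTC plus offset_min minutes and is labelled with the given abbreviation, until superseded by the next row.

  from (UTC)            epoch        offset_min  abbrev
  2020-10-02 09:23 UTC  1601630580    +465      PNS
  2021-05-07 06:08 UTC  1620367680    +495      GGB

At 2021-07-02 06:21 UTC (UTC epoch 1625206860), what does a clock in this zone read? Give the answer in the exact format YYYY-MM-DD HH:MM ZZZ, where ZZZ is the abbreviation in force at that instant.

2021-07-02 14:36 GGB

Query: 2021-07-02 06:21 UTC
Rule 2/2 (GGB, +08:15): 2021-05-07 06:08 UTC ≤ query < +∞
6·60 + 21 + 495 = 876 min
876 = 0·1440 + 876; 876 = 14·60 + 36 → 14:36, same day
→ 2021-07-02 14:36 GGB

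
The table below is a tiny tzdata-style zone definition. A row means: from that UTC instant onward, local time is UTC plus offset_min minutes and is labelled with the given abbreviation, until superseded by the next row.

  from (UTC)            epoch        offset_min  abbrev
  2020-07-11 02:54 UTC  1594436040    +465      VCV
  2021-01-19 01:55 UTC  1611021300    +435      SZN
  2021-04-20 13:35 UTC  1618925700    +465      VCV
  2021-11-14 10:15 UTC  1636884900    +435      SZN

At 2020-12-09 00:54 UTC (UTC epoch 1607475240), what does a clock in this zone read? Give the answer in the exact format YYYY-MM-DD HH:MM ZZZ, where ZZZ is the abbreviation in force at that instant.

2020-12-09 08:39 VCV

Query: 2020-12-09 00:54 UTC
Rule 1/4 (VCV, +07:45): 2020-07-11 02:54 UTC ≤ query < 2021-01-19 01:55 UTC
0·60 + 54 + 465 = 519 min
519 = 0·1440 + 519; 519 = 8·60 + 39 → 08:39, same day
→ 2020-12-09 08:39 VCV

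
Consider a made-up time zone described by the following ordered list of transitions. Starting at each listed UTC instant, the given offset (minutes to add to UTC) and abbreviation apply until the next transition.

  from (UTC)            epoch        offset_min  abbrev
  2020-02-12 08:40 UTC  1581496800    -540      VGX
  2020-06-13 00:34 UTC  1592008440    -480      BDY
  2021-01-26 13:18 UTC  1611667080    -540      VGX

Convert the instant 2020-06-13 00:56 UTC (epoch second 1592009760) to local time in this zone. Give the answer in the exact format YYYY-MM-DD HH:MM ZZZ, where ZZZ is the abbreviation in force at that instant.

Query: 2020-06-13 00:56 UTC
Rule 2/3 (BDY, -08:00): 2020-06-13 00:34 UTC ≤ query < 2021-01-26 13:18 UTC
0·60 + 56 - 480 = -424 min
-424 = -1·1440 + 1016; 1016 = 16·60 + 56 → 16:56, 2020-06-13 - 1 day = 2020-06-12
→ 2020-06-12 16:56 BDY

2020-06-12 16:56 BDY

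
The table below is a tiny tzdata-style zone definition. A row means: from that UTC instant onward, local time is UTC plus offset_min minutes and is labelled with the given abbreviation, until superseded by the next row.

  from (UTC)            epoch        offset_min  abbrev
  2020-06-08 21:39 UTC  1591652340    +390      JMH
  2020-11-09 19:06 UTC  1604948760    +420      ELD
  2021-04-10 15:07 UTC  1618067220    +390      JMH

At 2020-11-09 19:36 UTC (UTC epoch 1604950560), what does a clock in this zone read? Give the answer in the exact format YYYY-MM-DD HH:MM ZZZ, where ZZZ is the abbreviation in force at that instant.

Query: 2020-11-09 19:36 UTC
Rule 2/3 (ELD, +07:00): 2020-11-09 19:06 UTC ≤ query < 2021-04-10 15:07 UTC
19·60 + 36 + 420 = 1596 min
1596 = 1·1440 + 156; 156 = 2·60 + 36 → 02:36, 2020-11-09 + 1 day = 2020-11-10
→ 2020-11-10 02:36 ELD

2020-11-10 02:36 ELD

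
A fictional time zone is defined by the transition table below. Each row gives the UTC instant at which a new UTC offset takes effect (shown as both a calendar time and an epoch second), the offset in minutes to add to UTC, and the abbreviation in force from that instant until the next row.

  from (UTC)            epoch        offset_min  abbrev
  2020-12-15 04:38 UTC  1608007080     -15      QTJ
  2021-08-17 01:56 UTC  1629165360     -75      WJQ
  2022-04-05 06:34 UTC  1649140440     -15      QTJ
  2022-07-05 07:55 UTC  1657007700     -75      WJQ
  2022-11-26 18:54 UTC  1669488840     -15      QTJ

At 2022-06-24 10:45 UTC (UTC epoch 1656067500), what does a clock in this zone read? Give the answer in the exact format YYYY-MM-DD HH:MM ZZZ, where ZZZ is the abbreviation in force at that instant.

2022-06-24 10:30 QTJ

Query: 2022-06-24 10:45 UTC
Rule 3/5 (QTJ, -00:15): 2022-04-05 06:34 UTC ≤ query < 2022-07-05 07:55 UTC
10·60 + 45 - 15 = 630 min
630 = 0·1440 + 630; 630 = 10·60 + 30 → 10:30, same day
→ 2022-06-24 10:30 QTJ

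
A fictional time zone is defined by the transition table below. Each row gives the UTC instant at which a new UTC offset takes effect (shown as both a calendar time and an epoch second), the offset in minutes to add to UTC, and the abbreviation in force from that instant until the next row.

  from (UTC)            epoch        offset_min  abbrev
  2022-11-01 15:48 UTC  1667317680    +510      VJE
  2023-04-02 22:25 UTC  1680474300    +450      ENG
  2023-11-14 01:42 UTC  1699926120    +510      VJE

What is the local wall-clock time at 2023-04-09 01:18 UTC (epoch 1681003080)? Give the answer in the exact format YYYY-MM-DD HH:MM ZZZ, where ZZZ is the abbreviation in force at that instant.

2023-04-09 08:48 ENG

Query: 2023-04-09 01:18 UTC
Rule 2/3 (ENG, +07:30): 2023-04-02 22:25 UTC ≤ query < 2023-11-14 01:42 UTC
1·60 + 18 + 450 = 528 min
528 = 0·1440 + 528; 528 = 8·60 + 48 → 08:48, same day
→ 2023-04-09 08:48 ENG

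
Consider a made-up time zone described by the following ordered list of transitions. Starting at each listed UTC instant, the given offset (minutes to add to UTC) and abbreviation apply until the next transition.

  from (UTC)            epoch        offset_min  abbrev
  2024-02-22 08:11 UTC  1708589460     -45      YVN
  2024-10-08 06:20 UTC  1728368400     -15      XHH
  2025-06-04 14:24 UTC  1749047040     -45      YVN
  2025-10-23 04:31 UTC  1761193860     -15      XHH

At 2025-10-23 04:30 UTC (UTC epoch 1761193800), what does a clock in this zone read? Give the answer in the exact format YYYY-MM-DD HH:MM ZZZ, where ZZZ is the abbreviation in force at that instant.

Query: 2025-10-23 04:30 UTC
Rule 3/4 (YVN, -00:45): 2025-06-04 14:24 UTC ≤ query < 2025-10-23 04:31 UTC
4·60 + 30 - 45 = 225 min
225 = 0·1440 + 225; 225 = 3·60 + 45 → 03:45, same day
→ 2025-10-23 03:45 YVN

2025-10-23 03:45 YVN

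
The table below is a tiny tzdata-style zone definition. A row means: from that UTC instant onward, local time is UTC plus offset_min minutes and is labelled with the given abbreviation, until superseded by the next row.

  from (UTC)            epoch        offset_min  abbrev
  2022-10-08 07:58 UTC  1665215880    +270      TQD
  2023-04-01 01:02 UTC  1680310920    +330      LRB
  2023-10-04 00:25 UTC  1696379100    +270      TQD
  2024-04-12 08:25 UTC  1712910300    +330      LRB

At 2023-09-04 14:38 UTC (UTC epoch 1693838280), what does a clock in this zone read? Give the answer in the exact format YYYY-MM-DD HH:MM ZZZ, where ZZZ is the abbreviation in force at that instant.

2023-09-04 20:08 LRB

Query: 2023-09-04 14:38 UTC
Rule 2/4 (LRB, +05:30): 2023-04-01 01:02 UTC ≤ query < 2023-10-04 00:25 UTC
14·60 + 38 + 330 = 1208 min
1208 = 0·1440 + 1208; 1208 = 20·60 + 8 → 20:08, same day
→ 2023-09-04 20:08 LRB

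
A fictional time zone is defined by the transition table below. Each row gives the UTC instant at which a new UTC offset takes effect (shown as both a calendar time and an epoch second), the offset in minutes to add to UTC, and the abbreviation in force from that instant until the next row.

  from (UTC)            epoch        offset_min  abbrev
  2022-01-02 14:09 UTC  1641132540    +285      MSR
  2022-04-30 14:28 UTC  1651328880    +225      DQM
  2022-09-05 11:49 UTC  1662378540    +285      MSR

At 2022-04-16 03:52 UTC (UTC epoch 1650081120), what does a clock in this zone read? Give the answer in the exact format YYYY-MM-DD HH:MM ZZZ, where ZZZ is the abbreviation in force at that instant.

Query: 2022-04-16 03:52 UTC
Rule 1/3 (MSR, +04:45): 2022-01-02 14:09 UTC ≤ query < 2022-04-30 14:28 UTC
3·60 + 52 + 285 = 517 min
517 = 0·1440 + 517; 517 = 8·60 + 37 → 08:37, same day
→ 2022-04-16 08:37 MSR

2022-04-16 08:37 MSR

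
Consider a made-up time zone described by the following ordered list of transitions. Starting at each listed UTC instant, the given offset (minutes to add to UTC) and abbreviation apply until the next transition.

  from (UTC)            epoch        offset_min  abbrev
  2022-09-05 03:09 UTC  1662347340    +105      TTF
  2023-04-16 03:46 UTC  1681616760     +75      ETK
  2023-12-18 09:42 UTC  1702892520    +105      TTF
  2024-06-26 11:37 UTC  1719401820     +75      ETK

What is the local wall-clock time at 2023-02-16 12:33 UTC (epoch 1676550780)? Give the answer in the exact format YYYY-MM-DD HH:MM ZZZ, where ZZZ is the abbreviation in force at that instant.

2023-02-16 14:18 TTF

Query: 2023-02-16 12:33 UTC
Rule 1/4 (TTF, +01:45): 2022-09-05 03:09 UTC ≤ query < 2023-04-16 03:46 UTC
12·60 + 33 + 105 = 858 min
858 = 0·1440 + 858; 858 = 14·60 + 18 → 14:18, same day
→ 2023-02-16 14:18 TTF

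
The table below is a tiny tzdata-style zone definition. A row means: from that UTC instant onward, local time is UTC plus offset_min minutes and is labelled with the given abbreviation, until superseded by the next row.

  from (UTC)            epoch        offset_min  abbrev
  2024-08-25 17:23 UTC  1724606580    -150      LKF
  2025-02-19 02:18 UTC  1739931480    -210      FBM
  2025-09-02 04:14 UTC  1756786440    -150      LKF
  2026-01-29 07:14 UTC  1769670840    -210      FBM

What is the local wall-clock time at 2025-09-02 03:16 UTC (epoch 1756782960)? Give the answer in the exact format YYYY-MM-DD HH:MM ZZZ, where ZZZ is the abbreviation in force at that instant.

Query: 2025-09-02 03:16 UTC
Rule 2/4 (FBM, -03:30): 2025-02-19 02:18 UTC ≤ query < 2025-09-02 04:14 UTC
3·60 + 16 - 210 = -14 min
-14 = -1·1440 + 1426; 1426 = 23·60 + 46 → 23:46, 2025-09-02 - 1 day = 2025-09-01
→ 2025-09-01 23:46 FBM

2025-09-01 23:46 FBM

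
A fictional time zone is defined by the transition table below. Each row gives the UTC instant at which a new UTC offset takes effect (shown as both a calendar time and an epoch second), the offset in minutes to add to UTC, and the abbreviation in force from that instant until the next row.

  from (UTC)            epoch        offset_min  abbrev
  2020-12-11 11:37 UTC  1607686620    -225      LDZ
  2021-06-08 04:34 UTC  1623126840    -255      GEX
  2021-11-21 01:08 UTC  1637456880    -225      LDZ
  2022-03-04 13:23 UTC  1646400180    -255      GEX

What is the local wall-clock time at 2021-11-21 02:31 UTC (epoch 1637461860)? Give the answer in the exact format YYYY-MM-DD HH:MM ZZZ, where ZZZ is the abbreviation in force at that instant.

2021-11-20 22:46 LDZ

Query: 2021-11-21 02:31 UTC
Rule 3/4 (LDZ, -03:45): 2021-11-21 01:08 UTC ≤ query < 2022-03-04 13:23 UTC
2·60 + 31 - 225 = -74 min
-74 = -1·1440 + 1366; 1366 = 22·60 + 46 → 22:46, 2021-11-21 - 1 day = 2021-11-20
→ 2021-11-20 22:46 LDZ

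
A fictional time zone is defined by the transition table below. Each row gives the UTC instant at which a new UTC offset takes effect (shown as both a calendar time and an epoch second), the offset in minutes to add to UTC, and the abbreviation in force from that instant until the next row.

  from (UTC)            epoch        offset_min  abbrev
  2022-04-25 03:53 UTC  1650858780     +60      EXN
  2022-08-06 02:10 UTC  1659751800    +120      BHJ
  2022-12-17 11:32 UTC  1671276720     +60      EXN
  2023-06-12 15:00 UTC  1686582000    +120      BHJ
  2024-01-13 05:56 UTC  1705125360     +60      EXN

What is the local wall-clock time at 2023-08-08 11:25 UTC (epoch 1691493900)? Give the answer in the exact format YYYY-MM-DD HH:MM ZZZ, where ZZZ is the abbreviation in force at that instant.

2023-08-08 13:25 BHJ

Query: 2023-08-08 11:25 UTC
Rule 4/5 (BHJ, +02:00): 2023-06-12 15:00 UTC ≤ query < 2024-01-13 05:56 UTC
11·60 + 25 + 120 = 805 min
805 = 0·1440 + 805; 805 = 13·60 + 25 → 13:25, same day
→ 2023-08-08 13:25 BHJ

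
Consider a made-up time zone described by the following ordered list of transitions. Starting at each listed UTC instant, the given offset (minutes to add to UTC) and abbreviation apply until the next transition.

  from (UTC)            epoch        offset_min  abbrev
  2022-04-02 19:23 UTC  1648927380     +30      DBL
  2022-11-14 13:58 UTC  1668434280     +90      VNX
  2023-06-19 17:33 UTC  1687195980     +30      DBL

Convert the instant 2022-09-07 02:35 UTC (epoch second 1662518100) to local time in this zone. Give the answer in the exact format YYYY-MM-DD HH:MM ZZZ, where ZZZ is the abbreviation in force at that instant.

2022-09-07 03:05 DBL

Query: 2022-09-07 02:35 UTC
Rule 1/3 (DBL, +00:30): 2022-04-02 19:23 UTC ≤ query < 2022-11-14 13:58 UTC
2·60 + 35 + 30 = 185 min
185 = 0·1440 + 185; 185 = 3·60 + 5 → 03:05, same day
→ 2022-09-07 03:05 DBL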